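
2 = 2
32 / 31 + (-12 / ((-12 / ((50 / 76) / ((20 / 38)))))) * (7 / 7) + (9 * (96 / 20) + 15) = 37499 / 620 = 60.48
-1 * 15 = -15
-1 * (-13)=13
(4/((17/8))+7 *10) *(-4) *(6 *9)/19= -263952/323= -817.19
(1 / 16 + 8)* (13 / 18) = 559 / 96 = 5.82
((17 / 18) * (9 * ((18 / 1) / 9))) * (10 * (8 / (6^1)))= 680 / 3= 226.67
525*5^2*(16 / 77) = 30000 / 11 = 2727.27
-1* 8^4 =-4096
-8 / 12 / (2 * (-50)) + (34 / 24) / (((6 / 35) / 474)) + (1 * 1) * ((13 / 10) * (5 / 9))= 3526031 / 900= 3917.81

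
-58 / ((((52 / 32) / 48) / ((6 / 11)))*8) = -16704 / 143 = -116.81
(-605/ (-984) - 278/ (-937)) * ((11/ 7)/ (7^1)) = 9244807/ 45178392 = 0.20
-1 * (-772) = 772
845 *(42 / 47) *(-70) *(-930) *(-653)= -1508690547000 / 47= -32099798872.34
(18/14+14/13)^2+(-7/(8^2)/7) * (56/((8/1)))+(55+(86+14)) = 85047953/529984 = 160.47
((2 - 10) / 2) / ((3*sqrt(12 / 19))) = -2*sqrt(57) / 9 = -1.68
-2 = -2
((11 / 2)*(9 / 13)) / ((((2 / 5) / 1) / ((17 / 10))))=1683 / 104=16.18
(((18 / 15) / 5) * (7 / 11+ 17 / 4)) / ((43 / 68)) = 102 / 55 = 1.85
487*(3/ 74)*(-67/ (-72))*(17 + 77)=1533563/ 888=1726.99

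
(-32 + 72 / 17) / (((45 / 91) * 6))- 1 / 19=-410339 / 43605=-9.41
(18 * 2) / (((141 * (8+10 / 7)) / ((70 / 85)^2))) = 2744 / 149413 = 0.02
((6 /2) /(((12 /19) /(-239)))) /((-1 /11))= 49951 /4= 12487.75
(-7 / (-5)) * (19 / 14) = 19 / 10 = 1.90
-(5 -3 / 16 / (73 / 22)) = -2887 / 584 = -4.94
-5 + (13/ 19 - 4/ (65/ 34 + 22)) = -69250/ 15447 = -4.48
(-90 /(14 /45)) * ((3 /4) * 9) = -54675 /28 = -1952.68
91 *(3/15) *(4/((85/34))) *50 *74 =107744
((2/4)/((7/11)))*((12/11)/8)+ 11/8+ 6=419/56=7.48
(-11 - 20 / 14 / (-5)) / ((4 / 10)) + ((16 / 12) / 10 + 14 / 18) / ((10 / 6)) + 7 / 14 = -13513 / 525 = -25.74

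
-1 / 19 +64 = 1215 / 19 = 63.95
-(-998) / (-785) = -998 / 785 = -1.27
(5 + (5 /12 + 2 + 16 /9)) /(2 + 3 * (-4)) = -331 /360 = -0.92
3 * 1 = 3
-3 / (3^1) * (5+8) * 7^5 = -218491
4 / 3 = 1.33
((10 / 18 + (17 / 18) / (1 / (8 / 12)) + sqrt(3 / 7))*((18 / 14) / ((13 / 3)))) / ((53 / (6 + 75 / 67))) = 0.07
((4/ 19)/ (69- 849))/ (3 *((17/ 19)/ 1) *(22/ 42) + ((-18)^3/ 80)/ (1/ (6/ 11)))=77/ 10942854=0.00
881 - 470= 411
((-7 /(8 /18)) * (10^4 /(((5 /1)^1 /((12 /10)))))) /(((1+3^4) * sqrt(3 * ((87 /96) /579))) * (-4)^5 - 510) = 6.03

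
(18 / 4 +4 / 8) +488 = 493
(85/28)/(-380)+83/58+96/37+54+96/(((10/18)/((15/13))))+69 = 9688752219/29683472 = 326.40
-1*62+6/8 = -61.25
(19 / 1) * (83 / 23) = 1577 / 23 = 68.57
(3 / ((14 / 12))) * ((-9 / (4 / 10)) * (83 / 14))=-33615 / 98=-343.01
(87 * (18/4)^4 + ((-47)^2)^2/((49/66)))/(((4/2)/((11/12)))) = 18996679823/6272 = 3028807.37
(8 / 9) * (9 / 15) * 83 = 664 / 15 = 44.27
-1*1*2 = -2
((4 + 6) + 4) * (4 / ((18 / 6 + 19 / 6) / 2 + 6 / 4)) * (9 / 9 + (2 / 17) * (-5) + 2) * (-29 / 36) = -66584 / 2805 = -23.74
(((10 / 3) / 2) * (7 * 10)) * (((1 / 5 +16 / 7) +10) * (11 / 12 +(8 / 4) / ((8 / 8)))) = 76475 / 18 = 4248.61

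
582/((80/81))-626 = -1469/40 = -36.72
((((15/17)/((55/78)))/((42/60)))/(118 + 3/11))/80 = 117/619276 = 0.00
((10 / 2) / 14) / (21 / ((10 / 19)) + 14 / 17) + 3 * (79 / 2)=118.51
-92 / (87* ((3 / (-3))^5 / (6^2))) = 1104 / 29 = 38.07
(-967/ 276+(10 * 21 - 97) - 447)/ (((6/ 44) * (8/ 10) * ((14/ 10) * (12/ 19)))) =-486713975/ 139104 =-3498.92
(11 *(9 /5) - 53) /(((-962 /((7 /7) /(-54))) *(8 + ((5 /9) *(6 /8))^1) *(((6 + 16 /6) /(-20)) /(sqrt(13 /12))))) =166 *sqrt(39) /5683977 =0.00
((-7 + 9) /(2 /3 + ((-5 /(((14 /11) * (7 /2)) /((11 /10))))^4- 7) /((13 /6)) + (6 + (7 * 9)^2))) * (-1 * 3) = -10791707472 /7146823589329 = -0.00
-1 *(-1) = 1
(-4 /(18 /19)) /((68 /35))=-665 /306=-2.17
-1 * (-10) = 10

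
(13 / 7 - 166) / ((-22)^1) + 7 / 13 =16015 / 2002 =8.00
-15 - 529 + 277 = -267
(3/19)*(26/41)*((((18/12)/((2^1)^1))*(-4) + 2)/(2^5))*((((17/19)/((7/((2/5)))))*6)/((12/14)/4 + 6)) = -663/4292290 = -0.00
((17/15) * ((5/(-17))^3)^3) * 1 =-390625/20927272323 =-0.00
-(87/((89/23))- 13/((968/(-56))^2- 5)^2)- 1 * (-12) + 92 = 1503563918037/18444788624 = 81.52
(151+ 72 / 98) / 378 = 7435 / 18522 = 0.40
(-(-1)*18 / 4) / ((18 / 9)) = 9 / 4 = 2.25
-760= -760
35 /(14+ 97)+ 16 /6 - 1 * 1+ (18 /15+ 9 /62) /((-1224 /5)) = 1849897 /935952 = 1.98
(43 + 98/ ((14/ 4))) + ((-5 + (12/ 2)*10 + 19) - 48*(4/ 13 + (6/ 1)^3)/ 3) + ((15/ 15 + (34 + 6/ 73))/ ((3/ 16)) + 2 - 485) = -10282846/ 2847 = -3611.82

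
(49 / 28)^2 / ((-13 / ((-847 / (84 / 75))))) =148225 / 832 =178.16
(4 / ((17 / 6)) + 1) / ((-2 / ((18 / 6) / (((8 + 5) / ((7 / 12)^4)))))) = -98441 / 3055104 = -0.03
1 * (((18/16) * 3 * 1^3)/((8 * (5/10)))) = 27/32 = 0.84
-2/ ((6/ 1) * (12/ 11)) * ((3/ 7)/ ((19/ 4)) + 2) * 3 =-1529/ 798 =-1.92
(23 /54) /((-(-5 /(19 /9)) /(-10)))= -437 /243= -1.80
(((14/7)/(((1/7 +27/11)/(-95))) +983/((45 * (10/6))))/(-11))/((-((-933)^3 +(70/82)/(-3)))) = 738533/109886091904600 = 0.00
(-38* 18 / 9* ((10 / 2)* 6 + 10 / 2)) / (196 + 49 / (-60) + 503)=-159600 / 41891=-3.81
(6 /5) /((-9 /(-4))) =8 /15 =0.53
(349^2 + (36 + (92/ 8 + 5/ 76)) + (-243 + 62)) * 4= 9246735/ 19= 486670.26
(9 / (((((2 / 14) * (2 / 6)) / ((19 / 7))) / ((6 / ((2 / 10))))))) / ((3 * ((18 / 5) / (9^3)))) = 1038825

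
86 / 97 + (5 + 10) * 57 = 83021 / 97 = 855.89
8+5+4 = 17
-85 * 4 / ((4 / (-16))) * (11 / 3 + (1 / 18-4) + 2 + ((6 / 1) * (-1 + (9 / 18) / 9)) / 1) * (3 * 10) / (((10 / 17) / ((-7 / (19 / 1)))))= 5745320 / 57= 100795.09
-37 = -37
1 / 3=0.33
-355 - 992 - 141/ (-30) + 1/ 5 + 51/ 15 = -13387/ 10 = -1338.70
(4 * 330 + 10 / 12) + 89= 8459 / 6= 1409.83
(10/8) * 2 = 5/2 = 2.50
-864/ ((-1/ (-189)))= -163296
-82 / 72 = -41 / 36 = -1.14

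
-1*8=-8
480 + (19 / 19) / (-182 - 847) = 493919 / 1029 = 480.00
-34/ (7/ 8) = -272/ 7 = -38.86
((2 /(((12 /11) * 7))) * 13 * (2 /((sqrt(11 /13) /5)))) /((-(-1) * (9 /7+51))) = 65 * sqrt(143) /1098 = 0.71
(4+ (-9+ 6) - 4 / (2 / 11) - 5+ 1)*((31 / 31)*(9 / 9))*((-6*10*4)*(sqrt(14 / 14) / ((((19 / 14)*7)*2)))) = 6000 / 19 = 315.79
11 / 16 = 0.69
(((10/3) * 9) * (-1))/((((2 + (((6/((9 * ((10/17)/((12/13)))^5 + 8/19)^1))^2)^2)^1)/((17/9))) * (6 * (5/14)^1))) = -122604607063496864986412746503718839830659559/1730607289263559992873986160300922074079938201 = -0.07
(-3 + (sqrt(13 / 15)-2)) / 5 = -1 + sqrt(195) / 75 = -0.81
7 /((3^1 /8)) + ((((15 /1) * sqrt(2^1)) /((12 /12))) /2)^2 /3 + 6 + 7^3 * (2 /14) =667 /6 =111.17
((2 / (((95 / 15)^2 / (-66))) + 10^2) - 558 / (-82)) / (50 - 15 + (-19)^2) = 1532111 / 5861196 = 0.26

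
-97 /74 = -1.31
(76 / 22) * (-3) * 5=-570 / 11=-51.82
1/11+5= 56/11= 5.09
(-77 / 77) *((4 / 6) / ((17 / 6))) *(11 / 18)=-22 / 153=-0.14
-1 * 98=-98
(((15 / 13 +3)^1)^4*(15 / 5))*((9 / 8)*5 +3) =220016574 / 28561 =7703.39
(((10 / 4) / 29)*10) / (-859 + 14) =-5 / 4901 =-0.00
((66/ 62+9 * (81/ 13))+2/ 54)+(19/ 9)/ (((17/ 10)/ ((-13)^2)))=49397693/ 184977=267.05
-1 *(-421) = 421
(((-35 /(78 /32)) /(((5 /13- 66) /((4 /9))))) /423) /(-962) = -1120 /4685956353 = -0.00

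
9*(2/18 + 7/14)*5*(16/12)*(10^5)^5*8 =8800000000000000000000000000/3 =2933333333333333333333333000.00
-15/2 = -7.50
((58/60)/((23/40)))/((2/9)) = 174/23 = 7.57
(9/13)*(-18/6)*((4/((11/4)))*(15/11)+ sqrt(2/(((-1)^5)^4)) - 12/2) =5.40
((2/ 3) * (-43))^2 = 7396/ 9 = 821.78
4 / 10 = 2 / 5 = 0.40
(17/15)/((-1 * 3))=-17/45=-0.38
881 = 881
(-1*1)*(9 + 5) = -14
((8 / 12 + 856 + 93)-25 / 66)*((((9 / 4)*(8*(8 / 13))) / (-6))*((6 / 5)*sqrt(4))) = -3007344 / 715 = -4206.08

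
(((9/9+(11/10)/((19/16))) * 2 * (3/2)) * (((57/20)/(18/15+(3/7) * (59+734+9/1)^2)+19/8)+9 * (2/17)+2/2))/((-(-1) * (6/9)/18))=1796615252172/2596947455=691.82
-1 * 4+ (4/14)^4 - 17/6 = -98345/14406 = -6.83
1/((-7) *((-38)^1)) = 1/266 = 0.00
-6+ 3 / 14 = -81 / 14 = -5.79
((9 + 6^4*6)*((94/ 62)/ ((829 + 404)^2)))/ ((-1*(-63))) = 40655/ 329902713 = 0.00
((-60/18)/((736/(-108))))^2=2025/8464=0.24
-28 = -28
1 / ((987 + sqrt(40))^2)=974209 / 948927308641 -3948 *sqrt(10) / 948927308641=0.00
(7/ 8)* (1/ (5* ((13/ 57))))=0.77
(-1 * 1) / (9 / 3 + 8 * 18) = -1 / 147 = -0.01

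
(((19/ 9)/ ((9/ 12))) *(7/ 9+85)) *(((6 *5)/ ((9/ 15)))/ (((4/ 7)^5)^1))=1540781725/ 7776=198145.80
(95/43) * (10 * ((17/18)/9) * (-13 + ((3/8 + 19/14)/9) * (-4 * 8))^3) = -16303.81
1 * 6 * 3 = 18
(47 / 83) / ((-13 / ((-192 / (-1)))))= -9024 / 1079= -8.36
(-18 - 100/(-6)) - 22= -70/3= -23.33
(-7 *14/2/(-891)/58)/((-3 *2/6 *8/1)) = -49/413424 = -0.00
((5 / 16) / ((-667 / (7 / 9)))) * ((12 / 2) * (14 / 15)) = -49 / 24012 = -0.00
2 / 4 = 1 / 2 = 0.50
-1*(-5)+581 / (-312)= 979 / 312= 3.14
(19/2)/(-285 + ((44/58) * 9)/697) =-384047/11521014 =-0.03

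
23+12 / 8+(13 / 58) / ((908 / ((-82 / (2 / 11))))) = 1284405 / 52664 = 24.39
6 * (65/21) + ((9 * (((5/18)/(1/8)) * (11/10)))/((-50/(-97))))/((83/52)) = 658138/14525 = 45.31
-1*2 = -2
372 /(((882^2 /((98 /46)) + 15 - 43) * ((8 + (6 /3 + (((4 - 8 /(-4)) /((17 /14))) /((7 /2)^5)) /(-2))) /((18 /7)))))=697221 /2660016560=0.00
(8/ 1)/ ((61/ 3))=24/ 61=0.39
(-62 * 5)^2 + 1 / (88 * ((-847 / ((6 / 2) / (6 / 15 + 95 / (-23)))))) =1024296072915 / 10658648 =96100.00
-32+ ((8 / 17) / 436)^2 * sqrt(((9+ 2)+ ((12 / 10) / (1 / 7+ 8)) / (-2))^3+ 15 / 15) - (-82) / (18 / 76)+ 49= 4 * sqrt(106328203465) / 30988321225+ 3269 / 9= 363.22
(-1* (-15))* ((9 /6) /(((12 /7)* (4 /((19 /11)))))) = 1995 /352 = 5.67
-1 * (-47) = 47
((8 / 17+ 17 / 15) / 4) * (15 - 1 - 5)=3.61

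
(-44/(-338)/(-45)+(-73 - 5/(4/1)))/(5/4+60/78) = -2258773/61425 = -36.77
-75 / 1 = -75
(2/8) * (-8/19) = -2/19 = -0.11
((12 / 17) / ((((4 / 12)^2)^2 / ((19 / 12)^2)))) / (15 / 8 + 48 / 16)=6498 / 221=29.40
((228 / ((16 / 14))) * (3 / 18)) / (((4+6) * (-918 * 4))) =-0.00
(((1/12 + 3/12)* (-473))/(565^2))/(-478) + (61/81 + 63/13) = 899668152823/160676796150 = 5.60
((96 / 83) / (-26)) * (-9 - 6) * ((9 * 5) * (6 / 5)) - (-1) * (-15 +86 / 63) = 1522579 / 67977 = 22.40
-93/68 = -1.37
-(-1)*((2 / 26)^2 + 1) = 170 / 169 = 1.01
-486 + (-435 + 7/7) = -920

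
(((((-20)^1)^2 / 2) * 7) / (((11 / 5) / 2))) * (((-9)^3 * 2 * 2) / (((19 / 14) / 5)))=-13673110.05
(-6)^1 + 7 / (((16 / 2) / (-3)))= -69 / 8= -8.62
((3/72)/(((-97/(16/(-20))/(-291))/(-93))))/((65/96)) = 4464/325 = 13.74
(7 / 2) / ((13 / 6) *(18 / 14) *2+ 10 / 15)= 0.56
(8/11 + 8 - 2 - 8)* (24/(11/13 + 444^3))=-4368/12516559033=-0.00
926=926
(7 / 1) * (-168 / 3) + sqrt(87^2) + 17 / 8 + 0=-2423 / 8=-302.88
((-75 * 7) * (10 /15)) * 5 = -1750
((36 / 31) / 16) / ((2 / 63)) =567 / 248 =2.29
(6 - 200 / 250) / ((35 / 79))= 2054 / 175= 11.74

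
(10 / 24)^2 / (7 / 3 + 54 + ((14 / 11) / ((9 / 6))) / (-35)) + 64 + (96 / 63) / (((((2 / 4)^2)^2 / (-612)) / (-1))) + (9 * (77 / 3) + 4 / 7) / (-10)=233539887701 / 15608880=14961.99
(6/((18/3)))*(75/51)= 25/17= 1.47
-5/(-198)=5/198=0.03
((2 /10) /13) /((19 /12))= 12 /1235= 0.01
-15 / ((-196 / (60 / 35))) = 45 / 343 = 0.13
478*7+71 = 3417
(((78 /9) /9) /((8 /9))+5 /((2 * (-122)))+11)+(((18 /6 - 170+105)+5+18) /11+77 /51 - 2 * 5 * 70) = -47223119 /68442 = -689.97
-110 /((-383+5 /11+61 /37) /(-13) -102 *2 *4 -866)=44770 /672649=0.07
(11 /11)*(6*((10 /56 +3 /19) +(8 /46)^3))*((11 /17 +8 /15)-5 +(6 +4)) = 1743009508 /137547935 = 12.67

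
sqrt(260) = 2 * sqrt(65) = 16.12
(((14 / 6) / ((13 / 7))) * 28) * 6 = 2744 / 13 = 211.08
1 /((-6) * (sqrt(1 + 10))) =-sqrt(11) /66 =-0.05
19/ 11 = 1.73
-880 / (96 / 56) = -1540 / 3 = -513.33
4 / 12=1 / 3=0.33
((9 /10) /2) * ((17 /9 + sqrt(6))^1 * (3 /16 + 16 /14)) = 2.60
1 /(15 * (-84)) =-1 /1260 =-0.00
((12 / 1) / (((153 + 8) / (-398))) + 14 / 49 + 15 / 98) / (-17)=3875 / 2254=1.72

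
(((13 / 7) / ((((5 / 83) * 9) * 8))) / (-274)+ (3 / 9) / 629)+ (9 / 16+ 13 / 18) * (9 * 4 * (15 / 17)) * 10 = 177237136469 / 434311920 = 408.09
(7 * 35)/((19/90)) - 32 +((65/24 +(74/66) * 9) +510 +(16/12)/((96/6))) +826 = 12426683/5016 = 2477.41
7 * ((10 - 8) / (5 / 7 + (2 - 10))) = -98 / 51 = -1.92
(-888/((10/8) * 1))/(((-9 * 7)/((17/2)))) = 10064/105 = 95.85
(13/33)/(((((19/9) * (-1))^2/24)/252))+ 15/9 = 6388399/11913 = 536.25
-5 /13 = -0.38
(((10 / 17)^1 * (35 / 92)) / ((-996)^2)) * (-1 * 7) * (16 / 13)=-1225 / 630302166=-0.00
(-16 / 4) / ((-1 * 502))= 2 / 251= 0.01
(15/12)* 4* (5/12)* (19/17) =475/204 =2.33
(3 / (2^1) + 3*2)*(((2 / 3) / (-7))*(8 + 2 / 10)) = -41 / 7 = -5.86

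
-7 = -7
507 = 507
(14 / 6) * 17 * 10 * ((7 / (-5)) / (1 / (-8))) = 13328 / 3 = 4442.67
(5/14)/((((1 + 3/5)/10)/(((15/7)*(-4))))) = -1875/98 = -19.13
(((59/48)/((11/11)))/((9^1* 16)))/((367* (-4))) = -59/10146816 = -0.00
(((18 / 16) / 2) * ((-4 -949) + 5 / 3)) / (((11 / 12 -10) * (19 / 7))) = 89901 / 4142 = 21.70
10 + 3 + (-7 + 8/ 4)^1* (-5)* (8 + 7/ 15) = 674/ 3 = 224.67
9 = 9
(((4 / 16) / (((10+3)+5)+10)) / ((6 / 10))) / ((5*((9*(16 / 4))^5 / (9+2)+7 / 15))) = 55 / 101583184304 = 0.00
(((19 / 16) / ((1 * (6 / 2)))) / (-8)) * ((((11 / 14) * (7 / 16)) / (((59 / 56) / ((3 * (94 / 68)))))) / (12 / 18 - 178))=1551 / 4108288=0.00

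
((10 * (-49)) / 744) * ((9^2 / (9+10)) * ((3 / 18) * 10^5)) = -27562500 / 589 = -46795.42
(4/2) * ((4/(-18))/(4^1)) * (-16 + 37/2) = -5/18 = -0.28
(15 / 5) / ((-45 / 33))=-11 / 5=-2.20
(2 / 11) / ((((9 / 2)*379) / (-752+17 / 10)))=-5002 / 62535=-0.08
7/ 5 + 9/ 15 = 2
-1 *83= -83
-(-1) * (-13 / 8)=-13 / 8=-1.62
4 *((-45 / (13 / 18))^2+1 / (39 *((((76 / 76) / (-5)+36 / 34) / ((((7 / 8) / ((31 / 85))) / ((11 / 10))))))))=195990854975 / 12620751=15529.25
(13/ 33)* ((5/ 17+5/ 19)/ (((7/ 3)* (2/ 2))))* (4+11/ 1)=35100/ 24871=1.41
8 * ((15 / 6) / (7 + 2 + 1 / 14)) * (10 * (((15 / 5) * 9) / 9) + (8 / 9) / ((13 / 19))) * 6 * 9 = 6152160 / 1651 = 3726.32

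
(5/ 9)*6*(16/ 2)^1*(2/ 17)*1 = 160/ 51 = 3.14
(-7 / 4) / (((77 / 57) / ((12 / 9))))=-19 / 11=-1.73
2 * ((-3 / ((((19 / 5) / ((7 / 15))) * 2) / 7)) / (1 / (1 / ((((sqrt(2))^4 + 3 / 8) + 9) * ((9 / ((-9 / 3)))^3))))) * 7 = 2744 / 54891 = 0.05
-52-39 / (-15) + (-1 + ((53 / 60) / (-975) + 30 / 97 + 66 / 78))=-279443441 / 5674500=-49.25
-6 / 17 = -0.35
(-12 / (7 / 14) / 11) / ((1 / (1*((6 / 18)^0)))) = -24 / 11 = -2.18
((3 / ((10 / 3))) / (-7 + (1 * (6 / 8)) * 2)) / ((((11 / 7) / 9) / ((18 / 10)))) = -5103 / 3025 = -1.69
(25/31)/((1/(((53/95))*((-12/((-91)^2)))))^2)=404496/767422388551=0.00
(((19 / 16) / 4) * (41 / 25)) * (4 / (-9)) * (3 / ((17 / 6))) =-779 / 3400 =-0.23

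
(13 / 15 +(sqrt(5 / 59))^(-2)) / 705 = 38 / 2115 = 0.02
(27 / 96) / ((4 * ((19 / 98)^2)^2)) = 51883209 / 1042568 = 49.76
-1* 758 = -758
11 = 11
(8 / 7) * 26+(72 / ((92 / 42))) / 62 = 150950 / 4991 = 30.24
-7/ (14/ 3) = -1.50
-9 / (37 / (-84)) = 756 / 37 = 20.43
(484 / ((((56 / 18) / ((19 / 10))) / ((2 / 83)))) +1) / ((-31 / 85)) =-401132 / 18011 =-22.27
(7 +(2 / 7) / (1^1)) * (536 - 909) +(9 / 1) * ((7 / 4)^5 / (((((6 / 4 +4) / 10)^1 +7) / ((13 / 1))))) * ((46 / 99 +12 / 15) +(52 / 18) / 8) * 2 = -11254510233 / 5953024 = -1890.55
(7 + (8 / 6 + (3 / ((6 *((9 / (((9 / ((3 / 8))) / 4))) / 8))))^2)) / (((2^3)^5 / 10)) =695 / 147456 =0.00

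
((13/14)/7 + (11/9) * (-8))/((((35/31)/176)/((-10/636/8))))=2900887/981666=2.96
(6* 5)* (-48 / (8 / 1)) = -180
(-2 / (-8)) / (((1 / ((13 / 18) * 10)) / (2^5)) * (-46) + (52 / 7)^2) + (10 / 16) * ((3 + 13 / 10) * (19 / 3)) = 2289859409 / 134496816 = 17.03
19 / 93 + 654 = 60841 / 93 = 654.20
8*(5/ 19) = 40/ 19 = 2.11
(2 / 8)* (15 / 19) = 15 / 76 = 0.20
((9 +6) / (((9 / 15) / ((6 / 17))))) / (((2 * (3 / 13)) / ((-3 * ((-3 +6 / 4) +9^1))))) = -14625 / 34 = -430.15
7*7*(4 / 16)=12.25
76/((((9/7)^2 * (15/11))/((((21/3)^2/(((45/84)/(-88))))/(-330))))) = 224810432/273375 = 822.35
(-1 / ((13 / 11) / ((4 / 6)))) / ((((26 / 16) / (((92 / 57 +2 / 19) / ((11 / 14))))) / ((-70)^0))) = -21952 / 28899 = -0.76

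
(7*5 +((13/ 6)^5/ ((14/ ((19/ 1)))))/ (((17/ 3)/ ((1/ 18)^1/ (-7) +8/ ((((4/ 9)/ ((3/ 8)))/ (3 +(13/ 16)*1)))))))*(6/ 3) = 818819543863/ 1243662336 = 658.39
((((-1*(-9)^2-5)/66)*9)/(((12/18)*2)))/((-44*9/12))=129/484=0.27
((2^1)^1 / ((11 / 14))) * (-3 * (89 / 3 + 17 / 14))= -235.82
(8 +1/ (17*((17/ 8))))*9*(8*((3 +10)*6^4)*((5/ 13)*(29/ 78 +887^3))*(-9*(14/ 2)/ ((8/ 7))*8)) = -1152675582961464494.44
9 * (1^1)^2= 9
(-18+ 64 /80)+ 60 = 214 /5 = 42.80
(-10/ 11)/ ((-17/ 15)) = 150/ 187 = 0.80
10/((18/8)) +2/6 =43/9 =4.78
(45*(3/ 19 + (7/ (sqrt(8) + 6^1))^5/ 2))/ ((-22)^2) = 0.03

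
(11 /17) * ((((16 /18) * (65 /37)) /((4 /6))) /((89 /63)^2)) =3783780 /4982309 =0.76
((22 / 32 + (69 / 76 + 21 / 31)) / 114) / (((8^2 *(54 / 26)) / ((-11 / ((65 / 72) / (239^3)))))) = -3216514983671 / 128920320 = -24949.64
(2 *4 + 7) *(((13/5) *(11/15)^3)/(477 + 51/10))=34606/1084725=0.03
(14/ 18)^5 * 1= 16807/ 59049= 0.28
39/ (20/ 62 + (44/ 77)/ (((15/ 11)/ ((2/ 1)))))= 126945/ 3778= 33.60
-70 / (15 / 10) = -140 / 3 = -46.67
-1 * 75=-75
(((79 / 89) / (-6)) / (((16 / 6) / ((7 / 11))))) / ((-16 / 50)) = 13825 / 125312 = 0.11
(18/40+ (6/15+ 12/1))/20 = 257/400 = 0.64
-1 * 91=-91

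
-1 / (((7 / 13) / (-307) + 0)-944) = 3991 / 3767511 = 0.00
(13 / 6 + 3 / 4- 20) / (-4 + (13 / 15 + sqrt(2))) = 15375 * sqrt(2) / 7036 + 48175 / 7036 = 9.94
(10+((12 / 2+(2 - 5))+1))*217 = 3038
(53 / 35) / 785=53 / 27475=0.00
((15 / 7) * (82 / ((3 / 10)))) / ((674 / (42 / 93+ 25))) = 1617450 / 73129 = 22.12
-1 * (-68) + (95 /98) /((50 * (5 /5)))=66659 /980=68.02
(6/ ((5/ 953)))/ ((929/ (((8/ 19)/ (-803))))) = -45744/ 70868765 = -0.00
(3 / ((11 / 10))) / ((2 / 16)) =240 / 11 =21.82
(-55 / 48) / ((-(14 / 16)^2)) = 220 / 147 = 1.50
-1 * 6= -6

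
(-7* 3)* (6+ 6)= -252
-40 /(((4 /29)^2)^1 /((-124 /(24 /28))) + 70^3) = -912485 /7824558872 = -0.00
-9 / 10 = -0.90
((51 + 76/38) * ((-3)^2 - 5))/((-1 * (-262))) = 106/131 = 0.81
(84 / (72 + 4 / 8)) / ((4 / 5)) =42 / 29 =1.45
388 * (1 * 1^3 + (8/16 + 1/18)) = 5432/9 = 603.56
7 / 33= 0.21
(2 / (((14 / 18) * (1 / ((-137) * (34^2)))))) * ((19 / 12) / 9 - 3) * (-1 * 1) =-24151730 / 21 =-1150082.38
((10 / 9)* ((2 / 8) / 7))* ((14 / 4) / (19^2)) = 5 / 12996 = 0.00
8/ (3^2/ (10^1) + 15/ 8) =320/ 111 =2.88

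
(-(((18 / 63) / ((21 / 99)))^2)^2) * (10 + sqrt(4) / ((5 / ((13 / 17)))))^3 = -12755223143156736 / 3540308414125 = -3602.86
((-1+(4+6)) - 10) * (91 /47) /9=-91 /423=-0.22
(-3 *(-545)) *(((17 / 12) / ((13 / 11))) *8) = 203830 / 13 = 15679.23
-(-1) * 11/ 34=11/ 34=0.32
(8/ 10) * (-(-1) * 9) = 36/ 5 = 7.20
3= 3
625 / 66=9.47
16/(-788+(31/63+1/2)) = -2016/99163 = -0.02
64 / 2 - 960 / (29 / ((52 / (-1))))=50848 / 29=1753.38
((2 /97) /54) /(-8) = -1 /20952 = -0.00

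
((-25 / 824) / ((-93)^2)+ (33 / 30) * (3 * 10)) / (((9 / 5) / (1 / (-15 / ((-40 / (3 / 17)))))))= 19990604555 / 72158607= 277.04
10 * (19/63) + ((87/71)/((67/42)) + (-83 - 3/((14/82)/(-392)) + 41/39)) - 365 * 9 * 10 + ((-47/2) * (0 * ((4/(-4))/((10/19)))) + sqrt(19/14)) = -26039.00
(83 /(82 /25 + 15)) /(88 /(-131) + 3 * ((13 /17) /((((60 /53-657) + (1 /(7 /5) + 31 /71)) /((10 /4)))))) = -159387479337050 /23888585803109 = -6.67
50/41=1.22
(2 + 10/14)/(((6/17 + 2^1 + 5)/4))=1292/875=1.48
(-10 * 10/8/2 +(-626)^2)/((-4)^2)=1567479/64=24491.86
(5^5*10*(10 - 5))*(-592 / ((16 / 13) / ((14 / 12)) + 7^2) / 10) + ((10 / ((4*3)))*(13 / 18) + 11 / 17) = -309088511077 / 1672596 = -184795.68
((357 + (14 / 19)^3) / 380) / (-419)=-2451407 / 1092089980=-0.00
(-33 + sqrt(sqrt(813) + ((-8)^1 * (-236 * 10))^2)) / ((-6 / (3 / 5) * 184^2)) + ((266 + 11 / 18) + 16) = 861127657 / 3047040 - sqrt(sqrt(813) + 356454400) / 338560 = 282.56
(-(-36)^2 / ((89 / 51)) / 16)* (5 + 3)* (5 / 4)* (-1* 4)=1856.63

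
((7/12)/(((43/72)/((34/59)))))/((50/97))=69258/63425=1.09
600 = 600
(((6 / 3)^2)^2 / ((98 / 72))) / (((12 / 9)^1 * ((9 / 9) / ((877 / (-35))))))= -378864 / 1715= -220.91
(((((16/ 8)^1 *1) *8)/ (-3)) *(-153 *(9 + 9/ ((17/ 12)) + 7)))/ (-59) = -18240/ 59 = -309.15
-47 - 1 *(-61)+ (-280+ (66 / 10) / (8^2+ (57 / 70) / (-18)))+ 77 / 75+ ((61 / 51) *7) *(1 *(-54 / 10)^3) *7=-1625655497312 / 171238875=-9493.50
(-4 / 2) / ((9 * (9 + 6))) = -2 / 135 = -0.01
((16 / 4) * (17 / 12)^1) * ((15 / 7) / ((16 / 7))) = 85 / 16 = 5.31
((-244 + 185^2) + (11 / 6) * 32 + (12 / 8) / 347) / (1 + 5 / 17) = 1204800115 / 45804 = 26303.38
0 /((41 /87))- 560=-560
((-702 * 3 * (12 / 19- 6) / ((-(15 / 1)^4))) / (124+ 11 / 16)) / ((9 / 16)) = -226304 / 71071875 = -0.00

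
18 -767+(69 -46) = -726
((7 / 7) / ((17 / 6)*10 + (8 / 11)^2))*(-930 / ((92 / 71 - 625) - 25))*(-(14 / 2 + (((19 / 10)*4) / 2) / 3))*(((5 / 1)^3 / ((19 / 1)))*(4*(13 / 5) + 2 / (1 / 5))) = -252632100600 / 4584221827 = -55.11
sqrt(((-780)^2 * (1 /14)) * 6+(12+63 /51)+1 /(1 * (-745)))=2 * sqrt(512366750625170) /88655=510.64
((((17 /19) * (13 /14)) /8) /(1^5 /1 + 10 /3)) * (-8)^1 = -51 /266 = -0.19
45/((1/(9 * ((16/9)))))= 720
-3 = -3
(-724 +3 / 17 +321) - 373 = -13189 / 17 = -775.82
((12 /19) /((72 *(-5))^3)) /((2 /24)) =-0.00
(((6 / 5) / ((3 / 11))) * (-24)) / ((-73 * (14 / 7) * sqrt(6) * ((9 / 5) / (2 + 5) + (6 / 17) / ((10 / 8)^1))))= 5236 * sqrt(6) / 23433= 0.55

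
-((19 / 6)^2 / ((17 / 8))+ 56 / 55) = -48278 / 8415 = -5.74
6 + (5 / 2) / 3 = 41 / 6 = 6.83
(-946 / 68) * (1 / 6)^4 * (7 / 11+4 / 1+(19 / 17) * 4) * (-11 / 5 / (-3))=-805519 / 11236320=-0.07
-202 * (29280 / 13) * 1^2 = -5914560 / 13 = -454966.15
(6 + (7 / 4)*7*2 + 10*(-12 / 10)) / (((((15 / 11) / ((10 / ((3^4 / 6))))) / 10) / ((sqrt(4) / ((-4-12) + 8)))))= -2035 / 81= -25.12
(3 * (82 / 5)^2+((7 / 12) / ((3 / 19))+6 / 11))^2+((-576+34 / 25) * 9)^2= 537193143001469 / 19602000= 27405016.99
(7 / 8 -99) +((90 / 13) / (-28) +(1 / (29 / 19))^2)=-59965407 / 612248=-97.94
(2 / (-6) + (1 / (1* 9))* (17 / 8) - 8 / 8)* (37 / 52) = -2923 / 3744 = -0.78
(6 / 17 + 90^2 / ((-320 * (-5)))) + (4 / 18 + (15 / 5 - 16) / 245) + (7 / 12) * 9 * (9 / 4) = 17.40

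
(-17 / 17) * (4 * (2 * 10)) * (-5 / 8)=50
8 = 8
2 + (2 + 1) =5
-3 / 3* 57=-57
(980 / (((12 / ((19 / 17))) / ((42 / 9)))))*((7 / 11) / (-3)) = -456190 / 5049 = -90.35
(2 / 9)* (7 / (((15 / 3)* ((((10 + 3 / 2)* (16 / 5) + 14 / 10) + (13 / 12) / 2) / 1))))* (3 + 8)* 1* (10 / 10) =1232 / 13947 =0.09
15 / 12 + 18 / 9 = 13 / 4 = 3.25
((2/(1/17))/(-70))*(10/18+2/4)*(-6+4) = 323/315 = 1.03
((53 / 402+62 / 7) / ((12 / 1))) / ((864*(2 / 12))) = 0.01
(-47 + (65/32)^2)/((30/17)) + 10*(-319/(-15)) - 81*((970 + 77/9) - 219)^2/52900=-18824217417/27084800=-695.01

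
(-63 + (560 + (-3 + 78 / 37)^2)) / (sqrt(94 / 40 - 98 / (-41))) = 1362964*sqrt(4715) / 409331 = 228.64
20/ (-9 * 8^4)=-5/ 9216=-0.00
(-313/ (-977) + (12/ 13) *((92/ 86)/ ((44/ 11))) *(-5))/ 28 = -71309/ 2184572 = -0.03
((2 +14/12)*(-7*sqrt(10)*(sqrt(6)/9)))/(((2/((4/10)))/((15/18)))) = -3.18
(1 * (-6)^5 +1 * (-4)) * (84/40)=-16338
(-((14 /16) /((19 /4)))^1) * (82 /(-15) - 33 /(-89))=47621 /50730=0.94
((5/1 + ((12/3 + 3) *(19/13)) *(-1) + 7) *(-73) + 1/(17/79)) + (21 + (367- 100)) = 36132/221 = 163.49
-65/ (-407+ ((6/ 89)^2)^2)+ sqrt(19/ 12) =4078245665/ 25536090791+ sqrt(57)/ 6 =1.42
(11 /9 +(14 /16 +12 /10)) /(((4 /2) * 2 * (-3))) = -1187 /4320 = -0.27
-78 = -78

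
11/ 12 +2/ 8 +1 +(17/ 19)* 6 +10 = 1999/ 114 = 17.54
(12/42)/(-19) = -2/133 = -0.02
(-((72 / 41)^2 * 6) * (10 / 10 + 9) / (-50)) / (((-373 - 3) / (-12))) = 46656 / 395035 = 0.12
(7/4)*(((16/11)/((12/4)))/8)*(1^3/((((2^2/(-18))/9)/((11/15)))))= -63/20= -3.15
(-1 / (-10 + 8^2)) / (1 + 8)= -1 / 486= -0.00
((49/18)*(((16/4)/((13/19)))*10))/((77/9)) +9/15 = 13729/715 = 19.20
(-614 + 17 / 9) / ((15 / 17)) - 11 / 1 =-95138 / 135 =-704.73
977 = 977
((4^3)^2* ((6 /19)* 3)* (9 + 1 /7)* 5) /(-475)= -4718592 /12635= -373.45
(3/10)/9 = 1/30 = 0.03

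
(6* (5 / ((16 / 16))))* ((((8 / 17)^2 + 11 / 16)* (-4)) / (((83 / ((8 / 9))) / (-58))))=1625160 / 23987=67.75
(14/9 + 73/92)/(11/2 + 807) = 389/134550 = 0.00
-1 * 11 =-11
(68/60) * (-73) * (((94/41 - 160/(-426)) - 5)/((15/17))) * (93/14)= 1902506363/1309950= 1452.35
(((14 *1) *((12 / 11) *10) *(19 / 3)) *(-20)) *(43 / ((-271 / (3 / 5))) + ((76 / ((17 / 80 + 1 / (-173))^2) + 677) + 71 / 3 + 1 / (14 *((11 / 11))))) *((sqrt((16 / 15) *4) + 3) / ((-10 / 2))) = 510650788071240448 *sqrt(15) / 99819989595 + 63831348508905056 / 2218221991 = 48588992.05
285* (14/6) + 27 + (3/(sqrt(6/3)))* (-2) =692 - 3* sqrt(2) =687.76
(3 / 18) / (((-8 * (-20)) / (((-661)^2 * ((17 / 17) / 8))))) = 436921 / 7680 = 56.89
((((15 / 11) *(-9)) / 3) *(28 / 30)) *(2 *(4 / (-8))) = 42 / 11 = 3.82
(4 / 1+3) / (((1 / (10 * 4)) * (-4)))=-70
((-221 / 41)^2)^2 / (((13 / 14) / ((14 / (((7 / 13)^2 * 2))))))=62021525306 / 2825761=21948.61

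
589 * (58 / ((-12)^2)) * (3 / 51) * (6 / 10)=8.37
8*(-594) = -4752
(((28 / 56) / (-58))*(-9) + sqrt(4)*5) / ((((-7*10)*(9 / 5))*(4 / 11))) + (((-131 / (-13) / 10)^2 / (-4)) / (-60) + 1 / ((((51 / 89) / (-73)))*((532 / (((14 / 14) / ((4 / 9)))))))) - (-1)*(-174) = -139426757136923 / 797843592000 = -174.75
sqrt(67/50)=1.16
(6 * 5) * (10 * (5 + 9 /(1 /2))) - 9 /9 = 6899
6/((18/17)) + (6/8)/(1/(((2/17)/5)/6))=5783/1020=5.67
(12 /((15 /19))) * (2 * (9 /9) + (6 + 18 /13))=142.65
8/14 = 4/7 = 0.57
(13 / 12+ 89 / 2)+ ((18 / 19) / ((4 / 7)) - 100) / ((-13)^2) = 1733995 / 38532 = 45.00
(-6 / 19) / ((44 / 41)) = -123 / 418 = -0.29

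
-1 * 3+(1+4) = 2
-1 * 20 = -20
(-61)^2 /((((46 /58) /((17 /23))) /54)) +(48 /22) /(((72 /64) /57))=1090308346 /5819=187370.40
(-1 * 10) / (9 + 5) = -5 / 7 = -0.71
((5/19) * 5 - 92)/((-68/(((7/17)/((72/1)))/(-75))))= -12061/118605600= -0.00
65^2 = 4225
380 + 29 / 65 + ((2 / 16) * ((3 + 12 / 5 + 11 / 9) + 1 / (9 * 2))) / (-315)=380.44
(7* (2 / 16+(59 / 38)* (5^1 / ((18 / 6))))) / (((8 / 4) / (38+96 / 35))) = 881981 / 2280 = 386.83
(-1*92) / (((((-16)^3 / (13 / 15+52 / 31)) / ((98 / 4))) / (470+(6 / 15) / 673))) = 43928957709 / 66761600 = 658.00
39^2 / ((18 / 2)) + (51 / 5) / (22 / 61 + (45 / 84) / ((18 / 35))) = 1809449 / 10265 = 176.27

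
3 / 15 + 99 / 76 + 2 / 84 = 12181 / 7980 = 1.53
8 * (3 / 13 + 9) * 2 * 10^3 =1920000 / 13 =147692.31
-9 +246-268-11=-42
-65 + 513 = 448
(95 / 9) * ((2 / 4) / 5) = 19 / 18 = 1.06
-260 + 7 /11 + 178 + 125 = 480 /11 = 43.64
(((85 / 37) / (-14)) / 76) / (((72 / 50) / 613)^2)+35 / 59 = -1176015226895 / 3010234752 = -390.67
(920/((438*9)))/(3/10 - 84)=-4600/1649727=-0.00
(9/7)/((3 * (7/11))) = 33/49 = 0.67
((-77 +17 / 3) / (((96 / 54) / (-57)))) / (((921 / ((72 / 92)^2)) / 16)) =3952152 / 162403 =24.34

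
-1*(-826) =826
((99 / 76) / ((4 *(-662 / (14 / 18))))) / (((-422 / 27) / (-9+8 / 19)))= -338877 / 1613606464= -0.00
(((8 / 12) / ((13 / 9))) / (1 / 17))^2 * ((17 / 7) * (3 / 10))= 265302 / 5915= 44.85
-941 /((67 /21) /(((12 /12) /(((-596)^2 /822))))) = -8121771 /11899736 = -0.68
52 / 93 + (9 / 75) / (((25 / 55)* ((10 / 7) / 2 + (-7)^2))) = 761161 / 1348500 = 0.56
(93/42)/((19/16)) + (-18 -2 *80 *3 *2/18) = -27718/399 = -69.47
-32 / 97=-0.33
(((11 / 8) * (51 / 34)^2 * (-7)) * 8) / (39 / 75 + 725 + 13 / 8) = -34650 / 145429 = -0.24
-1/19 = -0.05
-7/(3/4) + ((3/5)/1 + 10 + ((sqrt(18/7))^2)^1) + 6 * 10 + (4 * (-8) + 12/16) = 13687/420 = 32.59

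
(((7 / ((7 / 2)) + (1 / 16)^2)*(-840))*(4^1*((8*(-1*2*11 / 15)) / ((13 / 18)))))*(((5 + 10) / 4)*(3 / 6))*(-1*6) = -15997905 / 13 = -1230608.08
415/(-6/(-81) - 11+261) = 11205/6752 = 1.66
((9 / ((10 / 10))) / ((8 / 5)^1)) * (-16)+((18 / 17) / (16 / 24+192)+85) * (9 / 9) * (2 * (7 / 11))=982978 / 54043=18.19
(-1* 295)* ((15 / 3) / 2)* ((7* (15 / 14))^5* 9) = -157510986.33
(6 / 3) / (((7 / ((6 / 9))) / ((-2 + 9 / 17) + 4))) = 172 / 357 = 0.48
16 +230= 246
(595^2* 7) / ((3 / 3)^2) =2478175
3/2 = 1.50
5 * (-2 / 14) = -5 / 7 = -0.71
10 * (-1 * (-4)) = 40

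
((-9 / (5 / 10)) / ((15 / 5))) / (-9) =2 / 3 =0.67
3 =3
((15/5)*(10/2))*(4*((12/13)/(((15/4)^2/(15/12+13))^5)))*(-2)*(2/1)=-162273624064/685546875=-236.71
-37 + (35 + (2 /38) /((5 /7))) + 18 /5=159 /95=1.67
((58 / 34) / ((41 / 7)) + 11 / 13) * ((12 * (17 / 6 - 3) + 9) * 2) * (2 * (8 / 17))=2308544 / 154037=14.99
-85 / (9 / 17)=-160.56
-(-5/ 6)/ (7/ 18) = 15/ 7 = 2.14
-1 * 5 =-5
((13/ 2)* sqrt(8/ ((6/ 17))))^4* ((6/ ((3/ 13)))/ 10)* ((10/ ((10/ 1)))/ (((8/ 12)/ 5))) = 107303677/ 6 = 17883946.17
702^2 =492804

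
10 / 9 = 1.11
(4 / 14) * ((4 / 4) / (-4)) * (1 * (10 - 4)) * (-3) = 9 / 7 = 1.29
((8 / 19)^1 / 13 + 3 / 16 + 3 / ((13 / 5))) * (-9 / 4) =-48861 / 15808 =-3.09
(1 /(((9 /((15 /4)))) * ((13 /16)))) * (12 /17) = 80 /221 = 0.36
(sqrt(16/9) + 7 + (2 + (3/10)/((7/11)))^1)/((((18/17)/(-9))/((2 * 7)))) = -38573/30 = -1285.77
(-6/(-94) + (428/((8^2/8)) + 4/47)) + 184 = 22339/94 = 237.65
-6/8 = -3/4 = -0.75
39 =39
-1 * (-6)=6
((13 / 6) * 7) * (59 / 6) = 5369 / 36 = 149.14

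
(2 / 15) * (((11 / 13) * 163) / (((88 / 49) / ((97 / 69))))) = 774739 / 53820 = 14.40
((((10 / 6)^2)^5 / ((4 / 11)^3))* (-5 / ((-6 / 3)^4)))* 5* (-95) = 30870361328125 / 60466176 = 510539.34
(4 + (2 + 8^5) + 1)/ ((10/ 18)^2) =106191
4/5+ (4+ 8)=64/5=12.80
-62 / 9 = -6.89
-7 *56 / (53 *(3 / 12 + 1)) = -1568 / 265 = -5.92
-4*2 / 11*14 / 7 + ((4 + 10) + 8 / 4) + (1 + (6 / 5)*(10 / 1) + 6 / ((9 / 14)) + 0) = 1217 / 33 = 36.88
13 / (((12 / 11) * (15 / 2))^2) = 1573 / 8100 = 0.19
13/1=13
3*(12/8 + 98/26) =411/26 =15.81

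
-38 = -38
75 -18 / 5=357 / 5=71.40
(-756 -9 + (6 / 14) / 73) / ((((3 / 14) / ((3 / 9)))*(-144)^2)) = -1018 / 17739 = -0.06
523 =523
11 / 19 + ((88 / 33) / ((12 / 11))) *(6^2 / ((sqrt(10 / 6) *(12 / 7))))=11 / 19 + 154 *sqrt(15) / 15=40.34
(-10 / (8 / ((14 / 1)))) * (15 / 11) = -525 / 22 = -23.86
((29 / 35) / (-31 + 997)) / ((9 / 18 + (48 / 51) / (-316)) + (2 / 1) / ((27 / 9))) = 38947 / 52839395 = 0.00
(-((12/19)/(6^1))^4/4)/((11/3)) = -12/1433531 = -0.00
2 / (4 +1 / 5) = 10 / 21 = 0.48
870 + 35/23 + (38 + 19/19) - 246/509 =10653820/11707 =910.04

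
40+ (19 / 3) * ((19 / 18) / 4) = 9001 / 216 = 41.67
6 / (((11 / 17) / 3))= 306 / 11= 27.82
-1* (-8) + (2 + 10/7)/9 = 176/21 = 8.38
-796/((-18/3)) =398/3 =132.67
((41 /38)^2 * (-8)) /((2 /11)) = -18491 /361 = -51.22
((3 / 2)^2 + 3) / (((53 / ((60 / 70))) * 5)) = 9 / 530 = 0.02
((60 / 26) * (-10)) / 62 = -150 / 403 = -0.37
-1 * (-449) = 449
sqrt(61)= 7.81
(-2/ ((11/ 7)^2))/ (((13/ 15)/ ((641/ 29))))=-942270/ 45617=-20.66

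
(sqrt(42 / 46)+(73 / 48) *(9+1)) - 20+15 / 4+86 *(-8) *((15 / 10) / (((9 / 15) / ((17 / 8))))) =-87745 / 24+sqrt(483) / 23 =-3655.09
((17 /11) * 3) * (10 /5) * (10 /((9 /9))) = 1020 /11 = 92.73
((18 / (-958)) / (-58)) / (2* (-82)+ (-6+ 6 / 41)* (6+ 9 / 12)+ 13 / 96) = -17712 / 11119620481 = -0.00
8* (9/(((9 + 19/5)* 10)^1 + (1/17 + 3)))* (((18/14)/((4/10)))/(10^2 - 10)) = 153/7798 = 0.02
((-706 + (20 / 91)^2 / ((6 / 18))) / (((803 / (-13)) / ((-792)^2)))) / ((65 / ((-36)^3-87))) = -15580184480986752 / 3022565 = -5154623467.48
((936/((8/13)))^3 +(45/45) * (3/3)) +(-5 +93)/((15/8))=52781157134/15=3518743808.93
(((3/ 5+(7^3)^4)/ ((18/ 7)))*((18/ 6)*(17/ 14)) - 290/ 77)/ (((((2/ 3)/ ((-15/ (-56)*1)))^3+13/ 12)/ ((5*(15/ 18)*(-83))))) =-190326501179023455000/ 463123199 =-410963004207.06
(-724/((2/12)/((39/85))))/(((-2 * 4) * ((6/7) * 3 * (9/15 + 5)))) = 2353/136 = 17.30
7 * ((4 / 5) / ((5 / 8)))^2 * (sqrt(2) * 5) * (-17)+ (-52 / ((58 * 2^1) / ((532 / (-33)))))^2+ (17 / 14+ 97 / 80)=-1323.99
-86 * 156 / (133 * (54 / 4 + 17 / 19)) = -26832 / 3829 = -7.01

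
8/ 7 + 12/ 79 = 1.29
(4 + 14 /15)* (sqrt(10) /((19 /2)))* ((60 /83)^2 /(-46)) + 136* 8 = 1088 - 17760* sqrt(10) /3010493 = 1087.98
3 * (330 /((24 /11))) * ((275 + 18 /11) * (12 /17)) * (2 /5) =35442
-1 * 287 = -287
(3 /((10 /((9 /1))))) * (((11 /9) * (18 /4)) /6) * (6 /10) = 297 /200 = 1.48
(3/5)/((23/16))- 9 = -987/115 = -8.58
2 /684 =1 /342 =0.00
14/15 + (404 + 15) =6299/15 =419.93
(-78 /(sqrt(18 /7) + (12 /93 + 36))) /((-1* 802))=4739280 /1757082151 -112437* sqrt(14) /3514164302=0.00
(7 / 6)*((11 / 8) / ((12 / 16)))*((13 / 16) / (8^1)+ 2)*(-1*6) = -20713 / 768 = -26.97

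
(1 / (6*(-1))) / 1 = -1 / 6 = -0.17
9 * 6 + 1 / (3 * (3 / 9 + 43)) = 7021 / 130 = 54.01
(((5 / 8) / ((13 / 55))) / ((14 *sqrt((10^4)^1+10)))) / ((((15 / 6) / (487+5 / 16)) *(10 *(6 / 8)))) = 2599 *sqrt(10010) / 5299840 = 0.05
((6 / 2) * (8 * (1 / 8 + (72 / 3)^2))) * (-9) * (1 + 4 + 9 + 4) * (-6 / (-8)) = -3359961 / 2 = -1679980.50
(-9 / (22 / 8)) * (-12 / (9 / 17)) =816 / 11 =74.18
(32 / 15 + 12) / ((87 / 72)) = 1696 / 145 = 11.70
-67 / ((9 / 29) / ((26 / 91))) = -3886 / 63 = -61.68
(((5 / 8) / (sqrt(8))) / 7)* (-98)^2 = 1715* sqrt(2) / 8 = 303.17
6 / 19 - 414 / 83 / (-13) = 14340 / 20501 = 0.70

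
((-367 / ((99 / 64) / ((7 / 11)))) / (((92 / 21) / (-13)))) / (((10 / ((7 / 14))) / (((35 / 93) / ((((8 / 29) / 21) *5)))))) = 332199959 / 2588190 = 128.35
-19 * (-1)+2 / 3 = 59 / 3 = 19.67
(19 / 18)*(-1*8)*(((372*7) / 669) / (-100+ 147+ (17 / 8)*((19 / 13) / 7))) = -0.69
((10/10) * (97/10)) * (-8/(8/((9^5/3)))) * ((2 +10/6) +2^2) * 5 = -14637591/2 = -7318795.50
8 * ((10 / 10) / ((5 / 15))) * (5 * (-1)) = -120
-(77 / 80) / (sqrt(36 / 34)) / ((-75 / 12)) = 77*sqrt(34) / 3000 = 0.15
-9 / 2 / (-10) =0.45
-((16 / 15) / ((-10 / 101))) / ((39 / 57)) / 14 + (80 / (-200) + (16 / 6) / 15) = 0.90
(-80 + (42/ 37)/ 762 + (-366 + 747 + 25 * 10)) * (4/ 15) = 3452208/ 23495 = 146.93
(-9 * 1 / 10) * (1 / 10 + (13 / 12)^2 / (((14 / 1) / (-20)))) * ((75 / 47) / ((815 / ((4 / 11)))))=11919 / 11797940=0.00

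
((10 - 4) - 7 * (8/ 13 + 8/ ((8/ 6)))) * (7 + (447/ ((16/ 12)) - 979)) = 333657/ 13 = 25665.92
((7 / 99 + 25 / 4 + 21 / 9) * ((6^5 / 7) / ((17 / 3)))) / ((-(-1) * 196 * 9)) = 61686 / 64141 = 0.96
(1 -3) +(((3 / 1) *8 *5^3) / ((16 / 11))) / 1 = 4121 / 2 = 2060.50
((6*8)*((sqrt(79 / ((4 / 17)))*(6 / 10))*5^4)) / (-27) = -1000*sqrt(1343) / 3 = -12215.65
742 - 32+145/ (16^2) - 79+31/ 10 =812373/ 1280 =634.67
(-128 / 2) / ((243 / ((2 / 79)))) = -128 / 19197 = -0.01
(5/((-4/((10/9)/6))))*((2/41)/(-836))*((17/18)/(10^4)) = 17/13326508800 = 0.00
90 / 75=6 / 5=1.20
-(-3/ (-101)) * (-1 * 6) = 18/ 101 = 0.18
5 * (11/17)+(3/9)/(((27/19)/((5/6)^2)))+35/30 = 226289/49572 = 4.56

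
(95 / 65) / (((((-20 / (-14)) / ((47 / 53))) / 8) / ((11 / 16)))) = 68761 / 13780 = 4.99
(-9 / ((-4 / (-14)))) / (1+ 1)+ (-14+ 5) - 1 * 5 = -119 / 4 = -29.75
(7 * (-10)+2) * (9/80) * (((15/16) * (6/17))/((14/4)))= -81/112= -0.72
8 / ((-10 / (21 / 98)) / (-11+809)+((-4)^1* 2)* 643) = -684 / 439817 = -0.00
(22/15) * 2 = 44/15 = 2.93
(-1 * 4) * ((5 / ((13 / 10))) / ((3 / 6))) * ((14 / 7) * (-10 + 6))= 3200 / 13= 246.15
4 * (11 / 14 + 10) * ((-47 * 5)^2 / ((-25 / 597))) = -398269446 / 7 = -56895635.14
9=9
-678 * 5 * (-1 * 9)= 30510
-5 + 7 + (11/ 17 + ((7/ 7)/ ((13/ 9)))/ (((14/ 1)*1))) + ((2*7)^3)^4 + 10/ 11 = 1929520613780946777/ 34034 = 56693912375299.61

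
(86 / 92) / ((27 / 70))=1505 / 621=2.42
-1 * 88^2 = -7744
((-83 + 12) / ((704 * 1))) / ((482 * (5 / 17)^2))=-20519 / 8483200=-0.00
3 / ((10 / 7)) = 21 / 10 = 2.10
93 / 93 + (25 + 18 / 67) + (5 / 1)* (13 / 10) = 32.77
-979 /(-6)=979 /6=163.17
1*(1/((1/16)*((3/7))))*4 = 448/3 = 149.33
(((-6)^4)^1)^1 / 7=1296 / 7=185.14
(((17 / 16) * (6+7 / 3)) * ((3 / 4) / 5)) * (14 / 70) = 17 / 64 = 0.27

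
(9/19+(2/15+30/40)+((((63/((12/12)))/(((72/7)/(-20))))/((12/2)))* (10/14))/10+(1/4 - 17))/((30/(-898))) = 1916781/3800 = 504.42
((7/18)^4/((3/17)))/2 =40817/629856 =0.06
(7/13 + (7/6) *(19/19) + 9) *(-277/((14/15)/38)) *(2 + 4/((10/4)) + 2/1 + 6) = -1400478.52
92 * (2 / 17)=184 / 17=10.82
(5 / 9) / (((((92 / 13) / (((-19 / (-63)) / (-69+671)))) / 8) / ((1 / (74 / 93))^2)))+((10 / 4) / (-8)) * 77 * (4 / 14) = -32837465285 / 4776703848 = -6.87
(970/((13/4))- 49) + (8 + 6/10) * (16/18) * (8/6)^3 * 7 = 5943701/15795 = 376.30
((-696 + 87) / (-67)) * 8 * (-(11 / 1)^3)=-6484632 / 67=-96785.55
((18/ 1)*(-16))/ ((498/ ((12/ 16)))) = -36/ 83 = -0.43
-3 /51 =-1 /17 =-0.06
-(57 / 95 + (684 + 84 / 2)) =-3633 / 5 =-726.60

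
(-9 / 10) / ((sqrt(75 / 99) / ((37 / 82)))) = -333 * sqrt(33) / 4100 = -0.47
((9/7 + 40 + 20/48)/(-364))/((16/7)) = -3503/69888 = -0.05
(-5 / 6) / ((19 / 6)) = -5 / 19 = -0.26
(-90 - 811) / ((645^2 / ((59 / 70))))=-53159 / 29121750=-0.00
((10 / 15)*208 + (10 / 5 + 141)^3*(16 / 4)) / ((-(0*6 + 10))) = -3509090 / 3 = -1169696.67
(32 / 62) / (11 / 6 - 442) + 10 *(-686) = -6860.00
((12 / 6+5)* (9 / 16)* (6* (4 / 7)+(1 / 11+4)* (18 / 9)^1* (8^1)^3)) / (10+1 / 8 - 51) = -484236 / 1199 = -403.87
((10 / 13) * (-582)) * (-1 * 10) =58200 / 13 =4476.92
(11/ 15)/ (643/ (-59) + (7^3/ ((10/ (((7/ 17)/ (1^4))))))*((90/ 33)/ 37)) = -4490431/ 60359100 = -0.07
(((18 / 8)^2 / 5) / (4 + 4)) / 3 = 27 / 640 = 0.04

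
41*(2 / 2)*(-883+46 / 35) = -1265219 / 35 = -36149.11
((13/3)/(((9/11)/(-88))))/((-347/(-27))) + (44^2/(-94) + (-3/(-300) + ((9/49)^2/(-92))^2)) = -1131004840625625631/19894238320104400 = -56.85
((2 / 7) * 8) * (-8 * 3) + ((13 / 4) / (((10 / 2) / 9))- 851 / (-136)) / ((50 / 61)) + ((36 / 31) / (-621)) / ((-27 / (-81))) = -6803334917 / 169694000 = -40.09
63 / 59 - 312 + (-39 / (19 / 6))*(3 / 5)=-1784193 / 5605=-318.32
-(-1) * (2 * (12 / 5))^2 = 576 / 25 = 23.04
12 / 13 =0.92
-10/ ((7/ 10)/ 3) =-300/ 7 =-42.86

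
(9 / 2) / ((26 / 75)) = 675 / 52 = 12.98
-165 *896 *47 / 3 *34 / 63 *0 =0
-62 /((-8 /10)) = 77.50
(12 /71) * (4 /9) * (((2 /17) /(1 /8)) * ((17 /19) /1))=256 /4047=0.06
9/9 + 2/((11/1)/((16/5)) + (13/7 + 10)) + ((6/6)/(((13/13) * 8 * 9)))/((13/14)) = 306169/267228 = 1.15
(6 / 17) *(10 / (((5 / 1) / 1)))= 12 / 17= 0.71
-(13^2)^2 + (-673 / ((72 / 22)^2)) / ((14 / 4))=-129634129 / 4536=-28578.95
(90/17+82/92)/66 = 4837/51612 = 0.09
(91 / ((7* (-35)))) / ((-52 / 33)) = 33 / 140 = 0.24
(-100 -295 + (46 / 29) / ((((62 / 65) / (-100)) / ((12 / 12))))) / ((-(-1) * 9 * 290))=-100921 / 469278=-0.22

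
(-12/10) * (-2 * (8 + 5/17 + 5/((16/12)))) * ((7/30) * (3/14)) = 2457/1700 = 1.45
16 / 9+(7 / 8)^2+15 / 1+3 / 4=10537 / 576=18.29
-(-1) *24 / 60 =2 / 5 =0.40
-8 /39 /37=-8 /1443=-0.01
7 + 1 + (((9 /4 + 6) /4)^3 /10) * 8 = 76897 /5120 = 15.02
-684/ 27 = -76/ 3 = -25.33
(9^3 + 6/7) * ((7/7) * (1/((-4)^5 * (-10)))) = 5109/71680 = 0.07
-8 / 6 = -4 / 3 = -1.33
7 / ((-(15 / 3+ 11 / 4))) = -28 / 31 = -0.90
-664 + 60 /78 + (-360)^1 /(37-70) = -93282 /143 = -652.32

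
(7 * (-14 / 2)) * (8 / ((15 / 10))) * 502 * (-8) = 3148544 / 3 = 1049514.67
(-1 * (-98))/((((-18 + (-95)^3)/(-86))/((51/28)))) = 15351/857393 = 0.02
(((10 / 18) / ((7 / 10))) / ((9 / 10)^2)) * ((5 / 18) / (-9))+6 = 2467558 / 413343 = 5.97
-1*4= -4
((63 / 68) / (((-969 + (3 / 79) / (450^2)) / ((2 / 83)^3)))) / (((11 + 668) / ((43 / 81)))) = -0.00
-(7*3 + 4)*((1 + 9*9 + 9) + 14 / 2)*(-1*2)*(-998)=-4890200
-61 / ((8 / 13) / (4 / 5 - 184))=181597 / 10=18159.70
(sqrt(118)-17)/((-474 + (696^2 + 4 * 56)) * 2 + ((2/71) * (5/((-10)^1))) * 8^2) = -1207/68751508 + 71 * sqrt(118)/68751508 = -0.00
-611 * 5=-3055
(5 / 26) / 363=0.00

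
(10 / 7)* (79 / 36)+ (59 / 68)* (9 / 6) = 38011 / 8568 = 4.44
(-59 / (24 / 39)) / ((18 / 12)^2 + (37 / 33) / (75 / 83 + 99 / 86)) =-371236437 / 10825046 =-34.29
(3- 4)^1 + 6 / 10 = -2 / 5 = -0.40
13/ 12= 1.08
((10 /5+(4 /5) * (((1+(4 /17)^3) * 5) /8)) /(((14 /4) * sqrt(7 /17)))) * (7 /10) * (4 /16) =0.20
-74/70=-37/35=-1.06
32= 32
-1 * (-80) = 80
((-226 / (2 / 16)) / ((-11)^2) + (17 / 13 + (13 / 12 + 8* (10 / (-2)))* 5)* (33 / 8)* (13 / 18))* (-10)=205861945 / 34848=5907.42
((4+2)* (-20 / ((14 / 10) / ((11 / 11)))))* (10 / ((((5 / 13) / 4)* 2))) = -31200 / 7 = -4457.14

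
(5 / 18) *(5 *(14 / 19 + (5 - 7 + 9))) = 1225 / 114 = 10.75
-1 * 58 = -58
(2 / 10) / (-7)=-1 / 35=-0.03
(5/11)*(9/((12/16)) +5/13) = 805/143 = 5.63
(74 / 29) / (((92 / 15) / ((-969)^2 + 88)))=17971455 / 46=390683.80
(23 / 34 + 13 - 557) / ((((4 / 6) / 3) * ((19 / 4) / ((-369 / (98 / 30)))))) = 18780255 / 323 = 58143.20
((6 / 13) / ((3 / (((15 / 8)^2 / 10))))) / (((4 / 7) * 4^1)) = 315 / 13312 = 0.02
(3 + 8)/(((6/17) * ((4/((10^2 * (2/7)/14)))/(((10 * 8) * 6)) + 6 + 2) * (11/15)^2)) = 7650000/1056539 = 7.24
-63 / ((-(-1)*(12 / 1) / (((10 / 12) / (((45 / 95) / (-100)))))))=16625 / 18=923.61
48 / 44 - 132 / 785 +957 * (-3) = -24783117 / 8635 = -2870.08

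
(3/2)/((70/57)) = 171/140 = 1.22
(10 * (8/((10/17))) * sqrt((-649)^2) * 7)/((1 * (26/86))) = 26567464/13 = 2043651.08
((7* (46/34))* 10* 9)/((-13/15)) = -217350/221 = -983.48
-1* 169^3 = -4826809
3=3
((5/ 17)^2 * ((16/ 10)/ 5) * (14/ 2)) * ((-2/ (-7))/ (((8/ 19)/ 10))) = 380/ 289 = 1.31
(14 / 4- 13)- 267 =-553 / 2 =-276.50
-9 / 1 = -9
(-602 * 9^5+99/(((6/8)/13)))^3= -44912188615555989951768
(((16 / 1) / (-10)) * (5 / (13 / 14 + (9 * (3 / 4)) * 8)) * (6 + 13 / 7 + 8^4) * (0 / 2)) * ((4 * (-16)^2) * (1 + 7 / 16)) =0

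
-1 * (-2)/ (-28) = -0.07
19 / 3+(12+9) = 82 / 3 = 27.33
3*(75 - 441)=-1098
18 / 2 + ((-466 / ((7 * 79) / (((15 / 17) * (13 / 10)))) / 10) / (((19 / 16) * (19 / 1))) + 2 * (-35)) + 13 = -48.00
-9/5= -1.80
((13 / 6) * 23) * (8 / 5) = 1196 / 15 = 79.73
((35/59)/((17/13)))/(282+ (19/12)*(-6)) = 182/109327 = 0.00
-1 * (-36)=36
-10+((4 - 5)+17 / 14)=-137 / 14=-9.79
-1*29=-29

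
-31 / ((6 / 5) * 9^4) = -155 / 39366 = -0.00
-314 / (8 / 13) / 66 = -2041 / 264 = -7.73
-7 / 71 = -0.10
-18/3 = -6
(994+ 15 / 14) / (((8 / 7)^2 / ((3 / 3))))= 97517 / 128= 761.85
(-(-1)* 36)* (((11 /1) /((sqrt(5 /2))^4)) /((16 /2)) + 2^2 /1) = 3798 /25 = 151.92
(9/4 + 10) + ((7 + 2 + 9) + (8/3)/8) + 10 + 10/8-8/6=81/2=40.50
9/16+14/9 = 305/144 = 2.12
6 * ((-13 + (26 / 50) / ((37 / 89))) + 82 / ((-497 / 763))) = -54235668 / 65675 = -825.82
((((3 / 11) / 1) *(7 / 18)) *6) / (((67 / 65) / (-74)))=-33670 / 737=-45.69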